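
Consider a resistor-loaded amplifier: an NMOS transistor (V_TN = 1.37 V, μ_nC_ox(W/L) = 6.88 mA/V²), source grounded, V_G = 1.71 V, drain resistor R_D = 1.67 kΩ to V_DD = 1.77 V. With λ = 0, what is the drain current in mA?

I_D = 0.398 mA

V_GS = V_G = 1.71 V, so V_ov = 1.71 − 1.37 = 0.34 V.
Assume saturation: I_D = ½ k_n V_ov² = 0.5 × 6.88 × 0.34² = 0.398 mA, giving V_DS = V_DD − I_D R_D = 1.77 − 0.398 × 1.67 = 1.11 V.
V_DS = 1.11 V ≥ V_ov = 0.34 V, confirming saturation.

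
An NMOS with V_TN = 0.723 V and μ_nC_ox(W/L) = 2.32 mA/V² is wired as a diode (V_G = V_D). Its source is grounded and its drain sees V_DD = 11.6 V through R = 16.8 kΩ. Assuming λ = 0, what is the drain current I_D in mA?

I_D = 0.604 mA

With gate tied to drain, V_GS = V_DS ≥ V_GS − V_TN, so the device is in saturation.
KCL at the drain: ½ k_n (V_GS − V_TN)² = (V_DD − V_GS)/R.
Let x = V_GS − 0.723. Then 19.5 x² + x − 10.88 = 0, giving x = 0.722 V (positive root), so V_GS = 1.44 V.
I_D = (V_DD − V_GS)/R = (11.6 − 1.44) / 16.8 = 0.604 mA.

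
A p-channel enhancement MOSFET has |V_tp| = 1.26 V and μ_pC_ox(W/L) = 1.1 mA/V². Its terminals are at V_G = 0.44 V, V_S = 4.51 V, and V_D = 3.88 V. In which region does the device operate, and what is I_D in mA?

V_SG = V_S − V_G = 4.51 − 0.44 = 4.07 V; V_SD = V_S − V_D = 4.51 − 3.88 = 0.63 V.
V_ov = V_SG − |V_tp| = 4.07 − 1.26 = 2.81 V.
Since V_SD = 0.63 V < V_ov = 2.81 V, the device is in the triode region.
I_D = k_p [V_ov · V_SD − ½ V_SD²] = 1.1 × [2.81 × 0.63 − 0.5 × 0.63²] = 1.73 mA.

Triode; I_D = 1.73 mA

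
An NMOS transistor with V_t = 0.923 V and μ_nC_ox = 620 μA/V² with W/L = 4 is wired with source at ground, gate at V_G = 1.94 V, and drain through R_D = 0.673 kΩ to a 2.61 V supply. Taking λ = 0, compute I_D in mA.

I_D = 1.28 mA

V_GS = V_G = 1.94 V, so V_ov = 1.94 − 0.923 = 1.02 V.
k_n = μ_nC_ox · (W/L) = 2.48 mA/V².
Assume saturation: I_D = ½ k_n V_ov² = 0.5 × 2.48 × 1.02² = 1.28 mA, giving V_DS = V_DD − I_D R_D = 2.61 − 1.28 × 0.673 = 1.75 V.
V_DS = 1.75 V ≥ V_ov = 1.02 V, confirming saturation.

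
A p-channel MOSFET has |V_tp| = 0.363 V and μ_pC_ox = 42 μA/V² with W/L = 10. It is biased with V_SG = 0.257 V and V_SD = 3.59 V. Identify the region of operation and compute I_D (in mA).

Cutoff; I_D = 0 mA

V_SG = 0.257 V < |V_tp| = 0.363 V, so the transistor is in cutoff.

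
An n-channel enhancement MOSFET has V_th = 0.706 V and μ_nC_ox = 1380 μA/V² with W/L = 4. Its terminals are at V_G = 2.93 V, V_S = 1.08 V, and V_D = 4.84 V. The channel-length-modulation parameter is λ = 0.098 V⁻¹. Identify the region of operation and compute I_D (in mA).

Saturation; I_D = 4.94 mA

V_GS = V_G − V_S = 2.93 − 1.08 = 1.85 V; V_DS = V_D − V_S = 4.84 − 1.08 = 3.76 V.
k_n = μ_nC_ox · (W/L) = 5.52 mA/V².
V_ov = V_GS − V_th = 1.85 − 0.706 = 1.14 V.
Since V_DS = 3.76 V ≥ V_ov = 1.14 V, the device is in saturation.
I_D = ½ k_n V_ov² (1 + λ V_DS) = 0.5 × 5.52 × 1.14² × (1 + 0.098 × 3.76) = 4.94 mA.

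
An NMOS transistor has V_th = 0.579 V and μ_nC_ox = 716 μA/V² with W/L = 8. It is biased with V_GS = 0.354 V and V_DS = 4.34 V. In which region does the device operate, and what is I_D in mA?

V_GS = 0.354 V < V_th = 0.579 V, so the transistor is in cutoff.

Cutoff; I_D = 0 mA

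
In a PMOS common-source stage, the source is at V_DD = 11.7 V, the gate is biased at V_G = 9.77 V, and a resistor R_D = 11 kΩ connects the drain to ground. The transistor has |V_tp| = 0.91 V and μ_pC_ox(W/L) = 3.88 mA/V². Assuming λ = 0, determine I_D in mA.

I_D = 1.04 mA

V_SG = V_DD − V_G = 11.7 − 9.77 = 1.93 V, so V_ov = 1.93 − 0.91 = 1.02 V.
Assume saturation: I_D = ½ k_p V_ov² = 0.5 × 3.88 × 1.02² = 2.02 mA, giving V_SD = V_DD − I_D R_D = 11.7 − 2.02 × 11 = -10.5 V.
But -10.5 V < V_ov = 1.02 V, so the device is actually in triode.
In triode I_D = k_p[V_ov V_SD − ½ V_SD²] and I_D = (V_DD − V_SD)/R_D. Equating: 21.3 V_SD² − 44.53 V_SD + 11.7 = 0, giving V_SD = 0.308 V (the root below V_ov).
I_D = (11.7 − 0.308) / 11 = 1.04 mA.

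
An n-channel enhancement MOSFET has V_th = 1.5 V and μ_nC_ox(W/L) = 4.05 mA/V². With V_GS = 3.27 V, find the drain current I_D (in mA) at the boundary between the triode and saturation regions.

I_D = 6.34 mA

At the boundary V_DS = V_ov = V_GS − V_th = 3.27 − 1.5 = 1.77 V.
I_D = ½ k_n V_ov² = 0.5 × 4.05 × 1.77² = 6.34 mA.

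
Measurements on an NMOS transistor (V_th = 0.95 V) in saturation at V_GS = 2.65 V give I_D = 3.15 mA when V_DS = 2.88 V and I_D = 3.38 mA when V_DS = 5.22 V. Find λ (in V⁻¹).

With V_GS fixed, I_D ∝ (1 + λ V_DS) in saturation, so I_D2/I_D1 = (1 + λ V_DS2)/(1 + λ V_DS1).
3.38/3.15 = 1.073 = (1 + 5.22 λ)/(1 + 2.88 λ).
Solving: λ (I_D1 V_DS2 − I_D2 V_DS1) = I_D2 − I_D1, so λ = (3.38 − 3.15) / (3.15 × 5.22 − 3.38 × 2.88) = 0.23 / 6.71 = 0.0343 V⁻¹.

λ = 0.0343 V⁻¹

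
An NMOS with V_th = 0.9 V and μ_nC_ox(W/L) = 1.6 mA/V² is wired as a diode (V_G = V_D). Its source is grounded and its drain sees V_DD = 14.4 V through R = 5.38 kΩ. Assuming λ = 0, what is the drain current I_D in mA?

I_D = 2.20 mA

With gate tied to drain, V_GS = V_DS ≥ V_GS − V_th, so the device is in saturation.
KCL at the drain: ½ k_n (V_GS − V_th)² = (V_DD − V_GS)/R.
Let x = V_GS − 0.9. Then 4.3 x² + x − 13.5 = 0, giving x = 1.66 V (positive root), so V_GS = 2.56 V.
I_D = (V_DD − V_GS)/R = (14.4 − 2.56) / 5.38 = 2.2 mA.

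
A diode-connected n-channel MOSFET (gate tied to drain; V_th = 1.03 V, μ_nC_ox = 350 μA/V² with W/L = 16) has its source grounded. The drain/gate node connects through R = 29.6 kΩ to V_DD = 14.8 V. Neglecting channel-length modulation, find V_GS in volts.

V_GS = 1.43 V

With gate tied to drain, V_GS = V_DS ≥ V_GS − V_th, so the device is in saturation.
k_n = μ_nC_ox · (W/L) = 5.6 mA/V².
KCL at the drain: ½ k_n (V_GS − V_th)² = (V_DD − V_GS)/R.
Let x = V_GS − 1.03. Then 82.9 x² + x − 13.77 = 0, giving x = 0.402 V (positive root), so V_GS = 1.43 V.
I_D = (V_DD − V_GS)/R = (14.8 − 1.43) / 29.6 = 0.452 mA.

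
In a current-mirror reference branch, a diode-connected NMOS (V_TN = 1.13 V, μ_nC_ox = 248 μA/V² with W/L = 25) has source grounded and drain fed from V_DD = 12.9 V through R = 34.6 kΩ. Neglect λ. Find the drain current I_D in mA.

With gate tied to drain, V_GS = V_DS ≥ V_GS − V_TN, so the device is in saturation.
k_n = μ_nC_ox · (W/L) = 6.2 mA/V².
KCL at the drain: ½ k_n (V_GS − V_TN)² = (V_DD − V_GS)/R.
Let x = V_GS − 1.13. Then 107 x² + x − 11.77 = 0, giving x = 0.327 V (positive root), so V_GS = 1.46 V.
I_D = (V_DD − V_GS)/R = (12.9 − 1.46) / 34.6 = 0.331 mA.

I_D = 0.331 mA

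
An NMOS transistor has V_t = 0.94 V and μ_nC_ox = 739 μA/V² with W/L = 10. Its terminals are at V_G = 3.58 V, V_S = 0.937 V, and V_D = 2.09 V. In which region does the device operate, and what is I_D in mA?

V_GS = V_G − V_S = 3.58 − 0.937 = 2.64 V; V_DS = V_D − V_S = 2.09 − 0.937 = 1.15 V.
k_n = μ_nC_ox · (W/L) = 7.39 mA/V².
V_ov = V_GS − V_t = 2.64 − 0.94 = 1.7 V.
Since V_DS = 1.15 V < V_ov = 1.7 V, the device is in the triode region.
I_D = k_n [V_ov · V_DS − ½ V_DS²] = 7.39 × [1.7 × 1.15 − 0.5 × 1.15²] = 9.6 mA.

Triode; I_D = 9.60 mA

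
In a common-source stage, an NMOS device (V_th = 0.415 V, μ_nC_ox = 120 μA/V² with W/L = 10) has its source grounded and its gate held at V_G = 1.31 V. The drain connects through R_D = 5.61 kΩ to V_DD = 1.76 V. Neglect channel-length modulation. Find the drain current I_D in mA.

V_GS = V_G = 1.31 V, so V_ov = 1.31 − 0.415 = 0.895 V.
k_n = μ_nC_ox · (W/L) = 1.2 mA/V².
Assume saturation: I_D = ½ k_n V_ov² = 0.5 × 1.2 × 0.895² = 0.481 mA, giving V_DS = V_DD − I_D R_D = 1.76 − 0.481 × 5.61 = -0.936 V.
But -0.936 V < V_ov = 0.895 V, so the device is actually in triode.
In triode I_D = k_n[V_ov V_DS − ½ V_DS²] and I_D = (V_DD − V_DS)/R_D. Equating: 3.37 V_DS² − 7.025 V_DS + 1.76 = 0, giving V_DS = 0.291 V (the root below V_ov).
I_D = (1.76 − 0.291) / 5.61 = 0.262 mA.

I_D = 0.262 mA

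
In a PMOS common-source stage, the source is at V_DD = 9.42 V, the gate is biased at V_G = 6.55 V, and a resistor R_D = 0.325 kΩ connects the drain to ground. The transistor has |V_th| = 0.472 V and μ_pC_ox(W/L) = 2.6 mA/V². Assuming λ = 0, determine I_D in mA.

I_D = 7.48 mA

V_SG = V_DD − V_G = 9.42 − 6.55 = 2.87 V, so V_ov = 2.87 − 0.472 = 2.4 V.
Assume saturation: I_D = ½ k_p V_ov² = 0.5 × 2.6 × 2.4² = 7.48 mA, giving V_SD = V_DD − I_D R_D = 9.42 − 7.48 × 0.325 = 6.99 V.
V_SD = 6.99 V ≥ V_ov = 2.4 V, confirming saturation.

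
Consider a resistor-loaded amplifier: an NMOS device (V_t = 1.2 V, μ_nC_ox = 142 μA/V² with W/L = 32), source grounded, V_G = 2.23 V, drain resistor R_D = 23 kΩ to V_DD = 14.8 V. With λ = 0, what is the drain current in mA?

V_GS = V_G = 2.23 V, so V_ov = 2.23 − 1.2 = 1.03 V.
k_n = μ_nC_ox · (W/L) = 4.544 mA/V².
Assume saturation: I_D = ½ k_n V_ov² = 0.5 × 4.544 × 1.03² = 2.41 mA, giving V_DS = V_DD − I_D R_D = 14.8 − 2.41 × 23 = -40.6 V.
But -40.6 V < V_ov = 1.03 V, so the device is actually in triode.
In triode I_D = k_n[V_ov V_DS − ½ V_DS²] and I_D = (V_DD − V_DS)/R_D. Equating: 52.3 V_DS² − 108.6 V_DS + 14.8 = 0, giving V_DS = 0.147 V (the root below V_ov).
I_D = (14.8 − 0.147) / 23 = 0.637 mA.

I_D = 0.637 mA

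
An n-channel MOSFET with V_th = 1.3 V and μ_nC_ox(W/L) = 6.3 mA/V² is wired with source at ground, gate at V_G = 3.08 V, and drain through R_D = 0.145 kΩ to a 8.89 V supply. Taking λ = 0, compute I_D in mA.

V_GS = V_G = 3.08 V, so V_ov = 3.08 − 1.3 = 1.78 V.
Assume saturation: I_D = ½ k_n V_ov² = 0.5 × 6.3 × 1.78² = 9.98 mA, giving V_DS = V_DD − I_D R_D = 8.89 − 9.98 × 0.145 = 7.44 V.
V_DS = 7.44 V ≥ V_ov = 1.78 V, confirming saturation.

I_D = 9.98 mA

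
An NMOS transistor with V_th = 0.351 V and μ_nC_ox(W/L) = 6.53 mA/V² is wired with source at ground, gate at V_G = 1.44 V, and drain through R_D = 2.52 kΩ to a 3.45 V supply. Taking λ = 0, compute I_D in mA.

I_D = 1.29 mA

V_GS = V_G = 1.44 V, so V_ov = 1.44 − 0.351 = 1.09 V.
Assume saturation: I_D = ½ k_n V_ov² = 0.5 × 6.53 × 1.09² = 3.87 mA, giving V_DS = V_DD − I_D R_D = 3.45 − 3.87 × 2.52 = -6.31 V.
But -6.31 V < V_ov = 1.09 V, so the device is actually in triode.
In triode I_D = k_n[V_ov V_DS − ½ V_DS²] and I_D = (V_DD − V_DS)/R_D. Equating: 8.23 V_DS² − 18.92 V_DS + 3.45 = 0, giving V_DS = 0.2 V (the root below V_ov).
I_D = (3.45 − 0.2) / 2.52 = 1.29 mA.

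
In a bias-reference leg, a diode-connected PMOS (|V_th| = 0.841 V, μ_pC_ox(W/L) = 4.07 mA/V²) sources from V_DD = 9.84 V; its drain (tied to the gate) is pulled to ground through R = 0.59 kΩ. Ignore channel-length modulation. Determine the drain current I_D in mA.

With gate tied to drain, V_SG = V_SD ≥ V_SG − |V_th|, so the device is in saturation.
KCL at the drain: ½ k_p (V_SG − |V_th|)² = (V_DD − V_SG)/R.
Let x = V_SG − 0.841. Then 1.2 x² + x − 8.999 = 0, giving x = 2.35 V (positive root), so V_SG = 3.19 V.
I_D = (V_DD − V_SG)/R = (9.84 − 3.19) / 0.59 = 11.3 mA.

I_D = 11.3 mA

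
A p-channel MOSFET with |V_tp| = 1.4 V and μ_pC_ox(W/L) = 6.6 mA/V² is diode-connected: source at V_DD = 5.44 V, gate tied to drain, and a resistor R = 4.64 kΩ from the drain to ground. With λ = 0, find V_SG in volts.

With gate tied to drain, V_SG = V_SD ≥ V_SG − |V_tp|, so the device is in saturation.
KCL at the drain: ½ k_p (V_SG − |V_tp|)² = (V_DD − V_SG)/R.
Let x = V_SG − 1.4. Then 15.3 x² + x − 4.04 = 0, giving x = 0.482 V (positive root), so V_SG = 1.88 V.
I_D = (V_DD − V_SG)/R = (5.44 − 1.88) / 4.64 = 0.767 mA.

V_SG = 1.88 V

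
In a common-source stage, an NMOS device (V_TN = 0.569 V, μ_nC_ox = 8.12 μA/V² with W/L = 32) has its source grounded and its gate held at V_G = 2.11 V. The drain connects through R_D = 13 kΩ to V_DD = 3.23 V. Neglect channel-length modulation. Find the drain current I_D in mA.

V_GS = V_G = 2.11 V, so V_ov = 2.11 − 0.569 = 1.54 V.
k_n = μ_nC_ox · (W/L) = 0.2598 mA/V².
Assume saturation: I_D = ½ k_n V_ov² = 0.5 × 0.2598 × 1.54² = 0.309 mA, giving V_DS = V_DD − I_D R_D = 3.23 − 0.309 × 13 = -0.781 V.
But -0.781 V < V_ov = 1.54 V, so the device is actually in triode.
In triode I_D = k_n[V_ov V_DS − ½ V_DS²] and I_D = (V_DD − V_DS)/R_D. Equating: 1.69 V_DS² − 6.205 V_DS + 3.23 = 0, giving V_DS = 0.628 V (the root below V_ov).
I_D = (3.23 − 0.628) / 13 = 0.2 mA.

I_D = 0.200 mA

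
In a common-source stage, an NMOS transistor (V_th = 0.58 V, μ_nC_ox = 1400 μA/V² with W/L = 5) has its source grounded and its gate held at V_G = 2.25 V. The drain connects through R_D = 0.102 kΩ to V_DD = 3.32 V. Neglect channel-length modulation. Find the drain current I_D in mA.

I_D = 9.76 mA

V_GS = V_G = 2.25 V, so V_ov = 2.25 − 0.58 = 1.67 V.
k_n = μ_nC_ox · (W/L) = 7 mA/V².
Assume saturation: I_D = ½ k_n V_ov² = 0.5 × 7 × 1.67² = 9.76 mA, giving V_DS = V_DD − I_D R_D = 3.32 − 9.76 × 0.102 = 2.32 V.
V_DS = 2.32 V ≥ V_ov = 1.67 V, confirming saturation.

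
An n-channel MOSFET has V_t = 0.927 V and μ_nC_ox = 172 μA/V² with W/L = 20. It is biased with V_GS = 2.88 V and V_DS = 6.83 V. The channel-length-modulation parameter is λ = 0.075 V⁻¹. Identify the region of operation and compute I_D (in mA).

k_n = μ_nC_ox · (W/L) = 3.44 mA/V².
V_ov = V_GS − V_t = 2.88 − 0.927 = 1.95 V.
Since V_DS = 6.83 V ≥ V_ov = 1.95 V, the device is in saturation.
I_D = ½ k_n V_ov² (1 + λ V_DS) = 0.5 × 3.44 × 1.95² × (1 + 0.075 × 6.83) = 9.92 mA.

Saturation; I_D = 9.92 mA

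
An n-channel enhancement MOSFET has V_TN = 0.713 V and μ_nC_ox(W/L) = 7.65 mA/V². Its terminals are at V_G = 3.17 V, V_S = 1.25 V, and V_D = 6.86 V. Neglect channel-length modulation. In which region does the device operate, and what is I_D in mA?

V_GS = V_G − V_S = 3.17 − 1.25 = 1.92 V; V_DS = V_D − V_S = 6.86 − 1.25 = 5.61 V.
V_ov = V_GS − V_TN = 1.92 − 0.713 = 1.21 V.
Since V_DS = 5.61 V ≥ V_ov = 1.21 V, the device is in saturation.
I_D = ½ k_n V_ov² = 0.5 × 7.65 × 1.21² = 5.57 mA.

Saturation; I_D = 5.57 mA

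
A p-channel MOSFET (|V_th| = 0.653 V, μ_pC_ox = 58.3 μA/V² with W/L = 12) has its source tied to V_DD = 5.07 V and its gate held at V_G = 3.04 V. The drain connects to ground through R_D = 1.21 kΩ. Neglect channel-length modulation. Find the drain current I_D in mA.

I_D = 0.663 mA

V_SG = V_DD − V_G = 5.07 − 3.04 = 2.03 V, so V_ov = 2.03 − 0.653 = 1.38 V.
k_p = μ_pC_ox · (W/L) = 0.6996 mA/V².
Assume saturation: I_D = ½ k_p V_ov² = 0.5 × 0.6996 × 1.38² = 0.663 mA, giving V_SD = V_DD − I_D R_D = 5.07 − 0.663 × 1.21 = 4.27 V.
V_SD = 4.27 V ≥ V_ov = 1.38 V, confirming saturation.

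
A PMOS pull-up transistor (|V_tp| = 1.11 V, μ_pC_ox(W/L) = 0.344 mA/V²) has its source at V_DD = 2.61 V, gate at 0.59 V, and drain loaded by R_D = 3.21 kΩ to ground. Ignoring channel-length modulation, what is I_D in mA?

I_D = 0.142 mA

V_SG = V_DD − V_G = 2.61 − 0.59 = 2.02 V, so V_ov = 2.02 − 1.11 = 0.91 V.
Assume saturation: I_D = ½ k_p V_ov² = 0.5 × 0.344 × 0.91² = 0.142 mA, giving V_SD = V_DD − I_D R_D = 2.61 − 0.142 × 3.21 = 2.15 V.
V_SD = 2.15 V ≥ V_ov = 0.91 V, confirming saturation.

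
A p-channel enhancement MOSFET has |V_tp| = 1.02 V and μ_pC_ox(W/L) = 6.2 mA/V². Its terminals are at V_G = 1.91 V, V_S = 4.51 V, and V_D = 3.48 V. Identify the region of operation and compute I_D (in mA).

V_SG = V_S − V_G = 4.51 − 1.91 = 2.6 V; V_SD = V_S − V_D = 4.51 − 3.48 = 1.03 V.
V_ov = V_SG − |V_tp| = 2.6 − 1.02 = 1.58 V.
Since V_SD = 1.03 V < V_ov = 1.58 V, the device is in the triode region.
I_D = k_p [V_ov · V_SD − ½ V_SD²] = 6.2 × [1.58 × 1.03 − 0.5 × 1.03²] = 6.8 mA.

Triode; I_D = 6.80 mA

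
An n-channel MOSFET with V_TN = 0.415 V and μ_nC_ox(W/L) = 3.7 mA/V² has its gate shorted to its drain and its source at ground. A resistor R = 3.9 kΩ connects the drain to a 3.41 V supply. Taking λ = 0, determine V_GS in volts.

V_GS = 0.994 V

With gate tied to drain, V_GS = V_DS ≥ V_GS − V_TN, so the device is in saturation.
KCL at the drain: ½ k_n (V_GS − V_TN)² = (V_DD − V_GS)/R.
Let x = V_GS − 0.415. Then 7.21 x² + x − 2.995 = 0, giving x = 0.579 V (positive root), so V_GS = 0.994 V.
I_D = (V_DD − V_GS)/R = (3.41 − 0.994) / 3.9 = 0.62 mA.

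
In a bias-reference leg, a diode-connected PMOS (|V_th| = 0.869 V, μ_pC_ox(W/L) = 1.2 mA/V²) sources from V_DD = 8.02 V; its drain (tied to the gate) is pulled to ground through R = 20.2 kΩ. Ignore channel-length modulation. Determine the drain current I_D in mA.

With gate tied to drain, V_SG = V_SD ≥ V_SG − |V_th|, so the device is in saturation.
KCL at the drain: ½ k_p (V_SG − |V_th|)² = (V_DD − V_SG)/R.
Let x = V_SG − 0.869. Then 12.1 x² + x − 7.151 = 0, giving x = 0.728 V (positive root), so V_SG = 1.6 V.
I_D = (V_DD − V_SG)/R = (8.02 − 1.6) / 20.2 = 0.318 mA.

I_D = 0.318 mA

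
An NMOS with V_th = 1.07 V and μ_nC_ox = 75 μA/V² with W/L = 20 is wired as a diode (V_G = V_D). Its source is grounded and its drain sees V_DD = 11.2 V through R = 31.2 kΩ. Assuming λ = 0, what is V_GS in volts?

With gate tied to drain, V_GS = V_DS ≥ V_GS − V_th, so the device is in saturation.
k_n = μ_nC_ox · (W/L) = 1.5 mA/V².
KCL at the drain: ½ k_n (V_GS − V_th)² = (V_DD − V_GS)/R.
Let x = V_GS − 1.07. Then 23.4 x² + x − 10.13 = 0, giving x = 0.637 V (positive root), so V_GS = 1.71 V.
I_D = (V_DD − V_GS)/R = (11.2 − 1.71) / 31.2 = 0.304 mA.

V_GS = 1.71 V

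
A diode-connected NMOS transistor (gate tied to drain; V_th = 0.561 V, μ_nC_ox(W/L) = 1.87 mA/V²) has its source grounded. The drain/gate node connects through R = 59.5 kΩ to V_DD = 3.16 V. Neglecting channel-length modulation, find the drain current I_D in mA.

I_D = 0.0402 mA

With gate tied to drain, V_GS = V_DS ≥ V_GS − V_th, so the device is in saturation.
KCL at the drain: ½ k_n (V_GS − V_th)² = (V_DD − V_GS)/R.
Let x = V_GS − 0.561. Then 55.6 x² + x − 2.599 = 0, giving x = 0.207 V (positive root), so V_GS = 0.768 V.
I_D = (V_DD − V_GS)/R = (3.16 − 0.768) / 59.5 = 0.0402 mA.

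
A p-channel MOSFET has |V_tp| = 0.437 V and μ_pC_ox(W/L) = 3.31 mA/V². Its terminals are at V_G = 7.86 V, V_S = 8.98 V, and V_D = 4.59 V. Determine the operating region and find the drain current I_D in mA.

V_SG = V_S − V_G = 8.98 − 7.86 = 1.12 V; V_SD = V_S − V_D = 8.98 − 4.59 = 4.39 V.
V_ov = V_SG − |V_tp| = 1.12 − 0.437 = 0.683 V.
Since V_SD = 4.39 V ≥ V_ov = 0.683 V, the device is in saturation.
I_D = ½ k_p V_ov² = 0.5 × 3.31 × 0.683² = 0.772 mA.

Saturation; I_D = 0.772 mA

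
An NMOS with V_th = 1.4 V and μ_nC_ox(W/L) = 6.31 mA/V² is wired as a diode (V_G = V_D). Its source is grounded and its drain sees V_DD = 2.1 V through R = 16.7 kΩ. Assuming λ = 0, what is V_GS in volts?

With gate tied to drain, V_GS = V_DS ≥ V_GS − V_th, so the device is in saturation.
KCL at the drain: ½ k_n (V_GS − V_th)² = (V_DD − V_GS)/R.
Let x = V_GS − 1.4. Then 52.7 x² + x − 0.7 = 0, giving x = 0.106 V (positive root), so V_GS = 1.51 V.
I_D = (V_DD − V_GS)/R = (2.1 − 1.51) / 16.7 = 0.0356 mA.

V_GS = 1.51 V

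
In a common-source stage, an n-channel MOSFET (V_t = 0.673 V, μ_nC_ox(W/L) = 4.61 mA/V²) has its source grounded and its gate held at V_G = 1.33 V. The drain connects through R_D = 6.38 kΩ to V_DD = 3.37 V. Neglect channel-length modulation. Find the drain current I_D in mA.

I_D = 0.498 mA

V_GS = V_G = 1.33 V, so V_ov = 1.33 − 0.673 = 0.657 V.
Assume saturation: I_D = ½ k_n V_ov² = 0.5 × 4.61 × 0.657² = 0.995 mA, giving V_DS = V_DD − I_D R_D = 3.37 − 0.995 × 6.38 = -2.98 V.
But -2.98 V < V_ov = 0.657 V, so the device is actually in triode.
In triode I_D = k_n[V_ov V_DS − ½ V_DS²] and I_D = (V_DD − V_DS)/R_D. Equating: 14.7 V_DS² − 20.32 V_DS + 3.37 = 0, giving V_DS = 0.193 V (the root below V_ov).
I_D = (3.37 − 0.193) / 6.38 = 0.498 mA.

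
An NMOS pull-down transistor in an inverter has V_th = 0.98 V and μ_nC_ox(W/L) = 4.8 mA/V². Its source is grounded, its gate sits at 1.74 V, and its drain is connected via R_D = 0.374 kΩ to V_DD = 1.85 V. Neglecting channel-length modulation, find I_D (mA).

I_D = 1.39 mA

V_GS = V_G = 1.74 V, so V_ov = 1.74 − 0.98 = 0.76 V.
Assume saturation: I_D = ½ k_n V_ov² = 0.5 × 4.8 × 0.76² = 1.39 mA, giving V_DS = V_DD − I_D R_D = 1.85 − 1.39 × 0.374 = 1.33 V.
V_DS = 1.33 V ≥ V_ov = 0.76 V, confirming saturation.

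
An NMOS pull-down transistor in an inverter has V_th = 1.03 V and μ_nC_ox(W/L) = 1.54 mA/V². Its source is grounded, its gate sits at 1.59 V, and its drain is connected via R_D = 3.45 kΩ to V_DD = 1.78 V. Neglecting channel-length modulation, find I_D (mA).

V_GS = V_G = 1.59 V, so V_ov = 1.59 − 1.03 = 0.56 V.
Assume saturation: I_D = ½ k_n V_ov² = 0.5 × 1.54 × 0.56² = 0.241 mA, giving V_DS = V_DD − I_D R_D = 1.78 − 0.241 × 3.45 = 0.947 V.
V_DS = 0.947 V ≥ V_ov = 0.56 V, confirming saturation.

I_D = 0.241 mA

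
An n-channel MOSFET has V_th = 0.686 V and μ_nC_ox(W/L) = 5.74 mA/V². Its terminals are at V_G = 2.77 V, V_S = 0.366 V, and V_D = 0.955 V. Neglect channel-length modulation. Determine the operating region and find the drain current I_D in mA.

Triode; I_D = 4.81 mA

V_GS = V_G − V_S = 2.77 − 0.366 = 2.4 V; V_DS = V_D − V_S = 0.955 − 0.366 = 0.589 V.
V_ov = V_GS − V_th = 2.4 − 0.686 = 1.72 V.
Since V_DS = 0.589 V < V_ov = 1.72 V, the device is in the triode region.
I_D = k_n [V_ov · V_DS − ½ V_DS²] = 5.74 × [1.72 × 0.589 − 0.5 × 0.589²] = 4.81 mA.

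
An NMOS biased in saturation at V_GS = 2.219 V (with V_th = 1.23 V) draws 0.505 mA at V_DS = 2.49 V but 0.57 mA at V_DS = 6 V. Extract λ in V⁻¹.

λ = 0.0404 V⁻¹

With V_GS fixed, I_D ∝ (1 + λ V_DS) in saturation, so I_D2/I_D1 = (1 + λ V_DS2)/(1 + λ V_DS1).
0.57/0.505 = 1.129 = (1 + 6 λ)/(1 + 2.49 λ).
Solving: λ (I_D1 V_DS2 − I_D2 V_DS1) = I_D2 − I_D1, so λ = (0.57 − 0.505) / (0.505 × 6 − 0.57 × 2.49) = 0.065 / 1.61 = 0.0404 V⁻¹.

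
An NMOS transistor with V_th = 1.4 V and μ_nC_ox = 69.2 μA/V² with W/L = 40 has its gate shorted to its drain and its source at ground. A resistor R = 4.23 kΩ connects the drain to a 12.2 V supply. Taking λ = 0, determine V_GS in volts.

V_GS = 2.68 V

With gate tied to drain, V_GS = V_DS ≥ V_GS − V_th, so the device is in saturation.
k_n = μ_nC_ox · (W/L) = 2.768 mA/V².
KCL at the drain: ½ k_n (V_GS − V_th)² = (V_DD − V_GS)/R.
Let x = V_GS − 1.4. Then 5.85 x² + x − 10.8 = 0, giving x = 1.28 V (positive root), so V_GS = 2.68 V.
I_D = (V_DD − V_GS)/R = (12.2 − 2.68) / 4.23 = 2.25 mA.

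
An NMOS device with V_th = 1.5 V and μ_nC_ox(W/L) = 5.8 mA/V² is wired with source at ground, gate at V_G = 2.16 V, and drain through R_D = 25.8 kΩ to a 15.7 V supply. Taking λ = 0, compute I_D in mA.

V_GS = V_G = 2.16 V, so V_ov = 2.16 − 1.5 = 0.66 V.
Assume saturation: I_D = ½ k_n V_ov² = 0.5 × 5.8 × 0.66² = 1.26 mA, giving V_DS = V_DD − I_D R_D = 15.7 − 1.26 × 25.8 = -16.9 V.
But -16.9 V < V_ov = 0.66 V, so the device is actually in triode.
In triode I_D = k_n[V_ov V_DS − ½ V_DS²] and I_D = (V_DD − V_DS)/R_D. Equating: 74.8 V_DS² − 99.76 V_DS + 15.7 = 0, giving V_DS = 0.182 V (the root below V_ov).
I_D = (15.7 − 0.182) / 25.8 = 0.601 mA.

I_D = 0.601 mA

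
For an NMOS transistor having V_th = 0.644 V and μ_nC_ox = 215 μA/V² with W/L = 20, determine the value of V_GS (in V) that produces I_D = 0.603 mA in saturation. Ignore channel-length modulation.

V_GS = 1.17 V

k_n = μ_nC_ox · (W/L) = 4.3 mA/V².
In saturation I_D = ½ k_n (V_GS − V_th)², so V_GS − V_th = √(2 I_D / k_n) = √(2 × 0.603 / 4.3) = 0.53 V.
V_GS = 0.644 + 0.53 = 1.17 V.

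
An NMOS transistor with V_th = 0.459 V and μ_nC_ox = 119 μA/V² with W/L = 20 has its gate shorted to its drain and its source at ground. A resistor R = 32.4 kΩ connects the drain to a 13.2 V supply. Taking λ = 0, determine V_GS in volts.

With gate tied to drain, V_GS = V_DS ≥ V_GS − V_th, so the device is in saturation.
k_n = μ_nC_ox · (W/L) = 2.38 mA/V².
KCL at the drain: ½ k_n (V_GS − V_th)² = (V_DD − V_GS)/R.
Let x = V_GS − 0.459. Then 38.6 x² + x − 12.74 = 0, giving x = 0.562 V (positive root), so V_GS = 1.02 V.
I_D = (V_DD − V_GS)/R = (13.2 − 1.02) / 32.4 = 0.376 mA.

V_GS = 1.02 V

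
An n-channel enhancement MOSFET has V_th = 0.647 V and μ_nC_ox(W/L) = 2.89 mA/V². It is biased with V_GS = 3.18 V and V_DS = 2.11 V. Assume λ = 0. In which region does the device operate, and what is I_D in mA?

Triode; I_D = 9.01 mA

V_ov = V_GS − V_th = 3.18 − 0.647 = 2.53 V.
Since V_DS = 2.11 V < V_ov = 2.53 V, the device is in the triode region.
I_D = k_n [V_ov · V_DS − ½ V_DS²] = 2.89 × [2.53 × 2.11 − 0.5 × 2.11²] = 9.01 mA.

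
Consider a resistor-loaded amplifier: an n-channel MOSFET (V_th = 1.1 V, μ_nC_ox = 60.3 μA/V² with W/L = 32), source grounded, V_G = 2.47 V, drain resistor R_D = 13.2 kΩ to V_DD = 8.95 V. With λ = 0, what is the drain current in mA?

I_D = 0.657 mA

V_GS = V_G = 2.47 V, so V_ov = 2.47 − 1.1 = 1.37 V.
k_n = μ_nC_ox · (W/L) = 1.93 mA/V².
Assume saturation: I_D = ½ k_n V_ov² = 0.5 × 1.93 × 1.37² = 1.81 mA, giving V_DS = V_DD − I_D R_D = 8.95 − 1.81 × 13.2 = -15 V.
But -15 V < V_ov = 1.37 V, so the device is actually in triode.
In triode I_D = k_n[V_ov V_DS − ½ V_DS²] and I_D = (V_DD − V_DS)/R_D. Equating: 12.7 V_DS² − 35.89 V_DS + 8.95 = 0, giving V_DS = 0.276 V (the root below V_ov).
I_D = (8.95 − 0.276) / 13.2 = 0.657 mA.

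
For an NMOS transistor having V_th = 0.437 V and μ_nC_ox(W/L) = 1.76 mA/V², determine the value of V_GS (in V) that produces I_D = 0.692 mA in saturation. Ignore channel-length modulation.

In saturation I_D = ½ k_n (V_GS − V_th)², so V_GS − V_th = √(2 I_D / k_n) = √(2 × 0.692 / 1.76) = 0.887 V.
V_GS = 0.437 + 0.887 = 1.32 V.

V_GS = 1.32 V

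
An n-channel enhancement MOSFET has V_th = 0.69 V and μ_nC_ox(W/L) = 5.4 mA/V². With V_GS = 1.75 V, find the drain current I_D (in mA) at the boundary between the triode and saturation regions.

At the boundary V_DS = V_ov = V_GS − V_th = 1.75 − 0.69 = 1.06 V.
I_D = ½ k_n V_ov² = 0.5 × 5.4 × 1.06² = 3.03 mA.

I_D = 3.03 mA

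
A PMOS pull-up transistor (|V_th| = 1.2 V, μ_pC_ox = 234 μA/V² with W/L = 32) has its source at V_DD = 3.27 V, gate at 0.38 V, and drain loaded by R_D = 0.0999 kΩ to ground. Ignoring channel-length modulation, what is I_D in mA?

I_D = 10.7 mA

V_SG = V_DD − V_G = 3.27 − 0.38 = 2.89 V, so V_ov = 2.89 − 1.2 = 1.69 V.
k_p = μ_pC_ox · (W/L) = 7.488 mA/V².
Assume saturation: I_D = ½ k_p V_ov² = 0.5 × 7.488 × 1.69² = 10.7 mA, giving V_SD = V_DD − I_D R_D = 3.27 − 10.7 × 0.0999 = 2.2 V.
V_SD = 2.2 V ≥ V_ov = 1.69 V, confirming saturation.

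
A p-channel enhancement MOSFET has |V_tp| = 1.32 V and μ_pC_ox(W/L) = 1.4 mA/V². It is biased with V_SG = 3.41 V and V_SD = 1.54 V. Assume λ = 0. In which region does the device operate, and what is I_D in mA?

Triode; I_D = 2.85 mA

V_ov = V_SG − |V_tp| = 3.41 − 1.32 = 2.09 V.
Since V_SD = 1.54 V < V_ov = 2.09 V, the device is in the triode region.
I_D = k_p [V_ov · V_SD − ½ V_SD²] = 1.4 × [2.09 × 1.54 − 0.5 × 1.54²] = 2.85 mA.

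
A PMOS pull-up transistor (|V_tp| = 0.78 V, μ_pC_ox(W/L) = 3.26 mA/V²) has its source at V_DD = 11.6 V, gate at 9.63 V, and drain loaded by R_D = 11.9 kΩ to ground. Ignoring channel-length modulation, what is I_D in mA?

V_SG = V_DD − V_G = 11.6 − 9.63 = 1.97 V, so V_ov = 1.97 − 0.78 = 1.19 V.
Assume saturation: I_D = ½ k_p V_ov² = 0.5 × 3.26 × 1.19² = 2.31 mA, giving V_SD = V_DD − I_D R_D = 11.6 − 2.31 × 11.9 = -15.9 V.
But -15.9 V < V_ov = 1.19 V, so the device is actually in triode.
In triode I_D = k_p[V_ov V_SD − ½ V_SD²] and I_D = (V_DD − V_SD)/R_D. Equating: 19.4 V_SD² − 47.16 V_SD + 11.6 = 0, giving V_SD = 0.278 V (the root below V_ov).
I_D = (11.6 − 0.278) / 11.9 = 0.951 mA.

I_D = 0.951 mA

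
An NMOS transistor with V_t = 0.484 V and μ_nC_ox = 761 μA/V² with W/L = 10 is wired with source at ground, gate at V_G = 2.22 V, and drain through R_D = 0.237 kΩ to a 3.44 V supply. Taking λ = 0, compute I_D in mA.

V_GS = V_G = 2.22 V, so V_ov = 2.22 − 0.484 = 1.74 V.
k_n = μ_nC_ox · (W/L) = 7.61 mA/V².
Assume saturation: I_D = ½ k_n V_ov² = 0.5 × 7.61 × 1.74² = 11.5 mA, giving V_DS = V_DD − I_D R_D = 3.44 − 11.5 × 0.237 = 0.722 V.
But 0.722 V < V_ov = 1.74 V, so the device is actually in triode.
In triode I_D = k_n[V_ov V_DS − ½ V_DS²] and I_D = (V_DD − V_DS)/R_D. Equating: 0.902 V_DS² − 4.131 V_DS + 3.44 = 0, giving V_DS = 1.09 V (the root below V_ov).
I_D = (3.44 − 1.09) / 0.237 = 9.9 mA.

I_D = 9.90 mA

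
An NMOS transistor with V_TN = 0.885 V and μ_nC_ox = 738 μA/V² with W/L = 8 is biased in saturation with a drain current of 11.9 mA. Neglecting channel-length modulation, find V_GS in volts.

V_GS = 2.89 V

k_n = μ_nC_ox · (W/L) = 5.904 mA/V².
In saturation I_D = ½ k_n (V_GS − V_TN)², so V_GS − V_TN = √(2 I_D / k_n) = √(2 × 11.9 / 5.904) = 2.01 V.
V_GS = 0.885 + 2.01 = 2.89 V.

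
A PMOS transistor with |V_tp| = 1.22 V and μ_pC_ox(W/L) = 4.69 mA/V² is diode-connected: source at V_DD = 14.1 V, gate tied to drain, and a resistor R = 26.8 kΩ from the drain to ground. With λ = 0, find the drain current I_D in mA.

With gate tied to drain, V_SG = V_SD ≥ V_SG − |V_tp|, so the device is in saturation.
KCL at the drain: ½ k_p (V_SG − |V_tp|)² = (V_DD − V_SG)/R.
Let x = V_SG − 1.22. Then 62.8 x² + x − 12.88 = 0, giving x = 0.445 V (positive root), so V_SG = 1.66 V.
I_D = (V_DD − V_SG)/R = (14.1 − 1.66) / 26.8 = 0.464 mA.

I_D = 0.464 mA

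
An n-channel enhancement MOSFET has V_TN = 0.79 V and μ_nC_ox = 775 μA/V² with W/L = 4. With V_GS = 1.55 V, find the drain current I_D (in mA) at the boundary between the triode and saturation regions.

I_D = 0.895 mA

At the boundary V_DS = V_ov = V_GS − V_TN = 1.55 − 0.79 = 0.76 V.
k_n = μ_nC_ox · (W/L) = 3.1 mA/V².
I_D = ½ k_n V_ov² = 0.5 × 3.1 × 0.76² = 0.895 mA.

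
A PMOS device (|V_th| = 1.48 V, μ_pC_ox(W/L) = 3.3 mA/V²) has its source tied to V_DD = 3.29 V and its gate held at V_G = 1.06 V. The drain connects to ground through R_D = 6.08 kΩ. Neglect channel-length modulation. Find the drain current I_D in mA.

I_D = 0.501 mA

V_SG = V_DD − V_G = 3.29 − 1.06 = 2.23 V, so V_ov = 2.23 − 1.48 = 0.75 V.
Assume saturation: I_D = ½ k_p V_ov² = 0.5 × 3.3 × 0.75² = 0.928 mA, giving V_SD = V_DD − I_D R_D = 3.29 − 0.928 × 6.08 = -2.35 V.
But -2.35 V < V_ov = 0.75 V, so the device is actually in triode.
In triode I_D = k_p[V_ov V_SD − ½ V_SD²] and I_D = (V_DD − V_SD)/R_D. Equating: 10 V_SD² − 16.05 V_SD + 3.29 = 0, giving V_SD = 0.241 V (the root below V_ov).
I_D = (3.29 − 0.241) / 6.08 = 0.501 mA.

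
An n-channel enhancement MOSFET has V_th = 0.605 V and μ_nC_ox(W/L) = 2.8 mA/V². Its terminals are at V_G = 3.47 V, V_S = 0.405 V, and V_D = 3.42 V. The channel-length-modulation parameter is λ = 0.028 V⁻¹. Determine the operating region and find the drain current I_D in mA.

Saturation; I_D = 9.19 mA

V_GS = V_G − V_S = 3.47 − 0.405 = 3.07 V; V_DS = V_D − V_S = 3.42 − 0.405 = 3.01 V.
V_ov = V_GS − V_th = 3.07 − 0.605 = 2.46 V.
Since V_DS = 3.01 V ≥ V_ov = 2.46 V, the device is in saturation.
I_D = ½ k_n V_ov² (1 + λ V_DS) = 0.5 × 2.8 × 2.46² × (1 + 0.028 × 3.01) = 9.19 mA.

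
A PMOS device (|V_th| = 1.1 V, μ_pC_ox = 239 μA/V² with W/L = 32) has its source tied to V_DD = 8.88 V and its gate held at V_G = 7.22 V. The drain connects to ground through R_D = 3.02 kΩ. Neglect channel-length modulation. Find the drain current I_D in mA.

V_SG = V_DD − V_G = 8.88 − 7.22 = 1.66 V, so V_ov = 1.66 − 1.1 = 0.56 V.
k_p = μ_pC_ox · (W/L) = 7.648 mA/V².
Assume saturation: I_D = ½ k_p V_ov² = 0.5 × 7.648 × 0.56² = 1.2 mA, giving V_SD = V_DD − I_D R_D = 8.88 − 1.2 × 3.02 = 5.26 V.
V_SD = 5.26 V ≥ V_ov = 0.56 V, confirming saturation.

I_D = 1.20 mA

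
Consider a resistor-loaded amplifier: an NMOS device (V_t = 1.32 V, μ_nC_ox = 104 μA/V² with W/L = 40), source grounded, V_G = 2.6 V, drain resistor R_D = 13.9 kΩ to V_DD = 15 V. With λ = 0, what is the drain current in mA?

I_D = 1.06 mA

V_GS = V_G = 2.6 V, so V_ov = 2.6 − 1.32 = 1.28 V.
k_n = μ_nC_ox · (W/L) = 4.16 mA/V².
Assume saturation: I_D = ½ k_n V_ov² = 0.5 × 4.16 × 1.28² = 3.41 mA, giving V_DS = V_DD − I_D R_D = 15 − 3.41 × 13.9 = -32.4 V.
But -32.4 V < V_ov = 1.28 V, so the device is actually in triode.
In triode I_D = k_n[V_ov V_DS − ½ V_DS²] and I_D = (V_DD − V_DS)/R_D. Equating: 28.9 V_DS² − 75.01 V_DS + 15 = 0, giving V_DS = 0.218 V (the root below V_ov).
I_D = (15 − 0.218) / 13.9 = 1.06 mA.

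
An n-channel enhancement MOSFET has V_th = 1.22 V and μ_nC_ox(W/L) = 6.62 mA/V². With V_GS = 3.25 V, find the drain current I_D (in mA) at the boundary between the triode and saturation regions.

I_D = 13.6 mA

At the boundary V_DS = V_ov = V_GS − V_th = 3.25 − 1.22 = 2.03 V.
I_D = ½ k_n V_ov² = 0.5 × 6.62 × 2.03² = 13.6 mA.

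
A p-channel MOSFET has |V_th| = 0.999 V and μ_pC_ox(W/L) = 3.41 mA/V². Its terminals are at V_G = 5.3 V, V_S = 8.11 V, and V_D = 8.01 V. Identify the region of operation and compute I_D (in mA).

Triode; I_D = 0.601 mA

V_SG = V_S − V_G = 8.11 − 5.3 = 2.81 V; V_SD = V_S − V_D = 8.11 − 8.01 = 0.1 V.
V_ov = V_SG − |V_th| = 2.81 − 0.999 = 1.81 V.
Since V_SD = 0.1 V < V_ov = 1.81 V, the device is in the triode region.
I_D = k_p [V_ov · V_SD − ½ V_SD²] = 3.41 × [1.81 × 0.1 − 0.5 × 0.1²] = 0.601 mA.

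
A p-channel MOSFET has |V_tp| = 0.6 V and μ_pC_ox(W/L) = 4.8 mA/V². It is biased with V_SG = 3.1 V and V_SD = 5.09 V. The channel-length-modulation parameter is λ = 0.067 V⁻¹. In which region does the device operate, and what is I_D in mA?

Saturation; I_D = 20.1 mA

V_ov = V_SG − |V_tp| = 3.1 − 0.6 = 2.5 V.
Since V_SD = 5.09 V ≥ V_ov = 2.5 V, the device is in saturation.
I_D = ½ k_p V_ov² (1 + λ V_SD) = 0.5 × 4.8 × 2.5² × (1 + 0.067 × 5.09) = 20.1 mA.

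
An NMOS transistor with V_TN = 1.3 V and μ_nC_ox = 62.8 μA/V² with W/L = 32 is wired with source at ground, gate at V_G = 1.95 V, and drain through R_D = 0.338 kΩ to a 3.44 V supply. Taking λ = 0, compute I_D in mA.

I_D = 0.425 mA

V_GS = V_G = 1.95 V, so V_ov = 1.95 − 1.3 = 0.65 V.
k_n = μ_nC_ox · (W/L) = 2.01 mA/V².
Assume saturation: I_D = ½ k_n V_ov² = 0.5 × 2.01 × 0.65² = 0.425 mA, giving V_DS = V_DD − I_D R_D = 3.44 − 0.425 × 0.338 = 3.3 V.
V_DS = 3.3 V ≥ V_ov = 0.65 V, confirming saturation.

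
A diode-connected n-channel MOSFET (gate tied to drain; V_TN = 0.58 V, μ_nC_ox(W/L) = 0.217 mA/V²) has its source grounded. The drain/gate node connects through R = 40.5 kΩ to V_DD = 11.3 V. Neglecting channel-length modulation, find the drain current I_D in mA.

With gate tied to drain, V_GS = V_DS ≥ V_GS − V_TN, so the device is in saturation.
KCL at the drain: ½ k_n (V_GS − V_TN)² = (V_DD − V_GS)/R.
Let x = V_GS − 0.58. Then 4.39 x² + x − 10.72 = 0, giving x = 1.45 V (positive root), so V_GS = 2.03 V.
I_D = (V_DD − V_GS)/R = (11.3 − 2.03) / 40.5 = 0.229 mA.

I_D = 0.229 mA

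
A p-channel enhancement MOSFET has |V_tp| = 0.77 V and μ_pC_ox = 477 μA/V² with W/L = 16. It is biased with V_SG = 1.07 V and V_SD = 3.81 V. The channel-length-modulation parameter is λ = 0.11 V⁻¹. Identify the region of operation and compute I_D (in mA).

k_p = μ_pC_ox · (W/L) = 7.632 mA/V².
V_ov = V_SG − |V_tp| = 1.07 − 0.77 = 0.3 V.
Since V_SD = 3.81 V ≥ V_ov = 0.3 V, the device is in saturation.
I_D = ½ k_p V_ov² (1 + λ V_SD) = 0.5 × 7.632 × 0.3² × (1 + 0.11 × 3.81) = 0.487 mA.

Saturation; I_D = 0.487 mA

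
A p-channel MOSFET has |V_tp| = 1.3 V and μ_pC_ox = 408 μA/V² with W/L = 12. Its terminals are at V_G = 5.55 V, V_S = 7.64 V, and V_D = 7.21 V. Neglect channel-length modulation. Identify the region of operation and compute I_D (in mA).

V_SG = V_S − V_G = 7.64 − 5.55 = 2.09 V; V_SD = V_S − V_D = 7.64 − 7.21 = 0.43 V.
k_p = μ_pC_ox · (W/L) = 4.896 mA/V².
V_ov = V_SG − |V_tp| = 2.09 − 1.3 = 0.79 V.
Since V_SD = 0.43 V < V_ov = 0.79 V, the device is in the triode region.
I_D = k_p [V_ov · V_SD − ½ V_SD²] = 4.896 × [0.79 × 0.43 − 0.5 × 0.43²] = 1.21 mA.

Triode; I_D = 1.21 mA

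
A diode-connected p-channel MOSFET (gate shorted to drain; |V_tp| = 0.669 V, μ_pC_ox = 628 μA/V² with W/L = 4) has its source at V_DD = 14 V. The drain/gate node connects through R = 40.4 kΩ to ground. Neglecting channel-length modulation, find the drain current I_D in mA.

With gate tied to drain, V_SG = V_SD ≥ V_SG − |V_tp|, so the device is in saturation.
k_p = μ_pC_ox · (W/L) = 2.512 mA/V².
KCL at the drain: ½ k_p (V_SG − |V_tp|)² = (V_DD − V_SG)/R.
Let x = V_SG − 0.669. Then 50.7 x² + x − 13.33 = 0, giving x = 0.503 V (positive root), so V_SG = 1.17 V.
I_D = (V_DD − V_SG)/R = (14 − 1.17) / 40.4 = 0.318 mA.

I_D = 0.318 mA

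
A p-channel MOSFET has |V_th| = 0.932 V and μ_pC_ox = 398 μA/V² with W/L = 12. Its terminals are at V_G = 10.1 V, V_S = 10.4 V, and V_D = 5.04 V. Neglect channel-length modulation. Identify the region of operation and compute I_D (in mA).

Cutoff; I_D = 0 mA

V_SG = V_S − V_G = 10.4 − 10.1 = 0.3 V; V_SD = V_S − V_D = 10.4 − 5.04 = 5.36 V.
V_SG = 0.3 V < |V_th| = 0.932 V, so the transistor is in cutoff.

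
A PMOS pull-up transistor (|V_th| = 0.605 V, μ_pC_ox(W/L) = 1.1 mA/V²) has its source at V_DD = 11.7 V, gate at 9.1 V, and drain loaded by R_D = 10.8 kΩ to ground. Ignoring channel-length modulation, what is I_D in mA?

I_D = 1.03 mA

V_SG = V_DD − V_G = 11.7 − 9.1 = 2.6 V, so V_ov = 2.6 − 0.605 = 1.99 V.
Assume saturation: I_D = ½ k_p V_ov² = 0.5 × 1.1 × 1.99² = 2.19 mA, giving V_SD = V_DD − I_D R_D = 11.7 − 2.19 × 10.8 = -11.9 V.
But -11.9 V < V_ov = 1.99 V, so the device is actually in triode.
In triode I_D = k_p[V_ov V_SD − ½ V_SD²] and I_D = (V_DD − V_SD)/R_D. Equating: 5.94 V_SD² − 24.7 V_SD + 11.7 = 0, giving V_SD = 0.545 V (the root below V_ov).
I_D = (11.7 − 0.545) / 10.8 = 1.03 mA.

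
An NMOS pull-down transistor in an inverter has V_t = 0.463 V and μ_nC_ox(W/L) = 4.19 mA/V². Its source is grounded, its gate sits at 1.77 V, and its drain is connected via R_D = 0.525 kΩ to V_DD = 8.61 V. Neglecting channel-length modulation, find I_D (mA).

V_GS = V_G = 1.77 V, so V_ov = 1.77 − 0.463 = 1.31 V.
Assume saturation: I_D = ½ k_n V_ov² = 0.5 × 4.19 × 1.31² = 3.58 mA, giving V_DS = V_DD − I_D R_D = 8.61 − 3.58 × 0.525 = 6.73 V.
V_DS = 6.73 V ≥ V_ov = 1.31 V, confirming saturation.

I_D = 3.58 mA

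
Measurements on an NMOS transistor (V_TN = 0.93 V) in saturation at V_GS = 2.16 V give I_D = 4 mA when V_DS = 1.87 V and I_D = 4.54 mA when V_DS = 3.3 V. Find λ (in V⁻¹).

λ = 0.115 V⁻¹

With V_GS fixed, I_D ∝ (1 + λ V_DS) in saturation, so I_D2/I_D1 = (1 + λ V_DS2)/(1 + λ V_DS1).
4.54/4 = 1.135 = (1 + 3.3 λ)/(1 + 1.87 λ).
Solving: λ (I_D1 V_DS2 − I_D2 V_DS1) = I_D2 − I_D1, so λ = (4.54 − 4) / (4 × 3.3 − 4.54 × 1.87) = 0.54 / 4.71 = 0.115 V⁻¹.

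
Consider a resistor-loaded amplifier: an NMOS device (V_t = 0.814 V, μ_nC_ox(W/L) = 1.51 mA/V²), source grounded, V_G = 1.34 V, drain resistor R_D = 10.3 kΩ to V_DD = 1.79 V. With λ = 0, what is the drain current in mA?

I_D = 0.150 mA

V_GS = V_G = 1.34 V, so V_ov = 1.34 − 0.814 = 0.526 V.
Assume saturation: I_D = ½ k_n V_ov² = 0.5 × 1.51 × 0.526² = 0.209 mA, giving V_DS = V_DD − I_D R_D = 1.79 − 0.209 × 10.3 = -0.362 V.
But -0.362 V < V_ov = 0.526 V, so the device is actually in triode.
In triode I_D = k_n[V_ov V_DS − ½ V_DS²] and I_D = (V_DD − V_DS)/R_D. Equating: 7.78 V_DS² − 9.181 V_DS + 1.79 = 0, giving V_DS = 0.246 V (the root below V_ov).
I_D = (1.79 − 0.246) / 10.3 = 0.15 mA.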